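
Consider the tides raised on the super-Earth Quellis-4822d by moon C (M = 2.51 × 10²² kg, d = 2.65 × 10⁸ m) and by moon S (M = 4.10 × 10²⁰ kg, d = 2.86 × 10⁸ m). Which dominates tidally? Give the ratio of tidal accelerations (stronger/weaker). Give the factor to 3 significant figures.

Moon C, by a factor of ≈ 77.0

Tidal stretch scales as M/d³; compute that for each body.
Moon C: (2.51 × 10²²) / (2.65 × 10⁸)³ = 1.349 × 10⁻³
Moon S: (4.10 × 10²⁰) / (2.86 × 10⁸)³ = 1.753 × 10⁻⁵
Ratio (larger/smaller) = 77.0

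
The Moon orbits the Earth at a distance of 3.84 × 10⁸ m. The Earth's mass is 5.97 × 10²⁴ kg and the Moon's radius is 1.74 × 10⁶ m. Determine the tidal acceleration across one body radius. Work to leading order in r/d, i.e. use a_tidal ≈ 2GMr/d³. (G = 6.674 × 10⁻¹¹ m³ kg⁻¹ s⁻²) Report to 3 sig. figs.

2.45 × 10⁻⁵ m/s²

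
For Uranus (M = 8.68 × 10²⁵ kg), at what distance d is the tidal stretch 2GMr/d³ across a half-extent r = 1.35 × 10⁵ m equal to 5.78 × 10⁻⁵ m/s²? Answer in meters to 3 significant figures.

3.00 × 10⁸ m

2GMr/d³ = a_tidal  ⇒  d = (2GMr / a_tidal)^(1/3)
d = (2 × 6.674×10⁻¹¹ × (8.68 × 10²⁵) × (1.35 × 10⁵) / (5.78 × 10⁻⁵))^(1/3)
  = 3.00 × 10⁸ m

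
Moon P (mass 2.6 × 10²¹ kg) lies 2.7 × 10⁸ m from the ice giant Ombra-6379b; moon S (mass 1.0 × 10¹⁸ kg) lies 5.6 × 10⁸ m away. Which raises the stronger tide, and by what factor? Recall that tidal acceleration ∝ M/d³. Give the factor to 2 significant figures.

Tidal acceleration ∝ M/d³, so compare M/d³ for each.
Moon P: (2.6 × 10²¹) / (2.7 × 10⁸)³ = 1.321 × 10⁻⁴
Moon S: (1.0 × 10¹⁸) / (5.6 × 10⁸)³ = 5.694 × 10⁻⁹
Ratio (larger/smaller) = 23000

Moon P, by a factor of ≈ 23000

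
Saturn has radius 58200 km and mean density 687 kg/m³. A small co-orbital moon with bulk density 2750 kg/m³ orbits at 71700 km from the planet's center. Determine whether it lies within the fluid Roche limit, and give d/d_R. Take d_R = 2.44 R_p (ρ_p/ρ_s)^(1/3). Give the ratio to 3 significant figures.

d_R = 2.44 × (58200 km) × (687/2750)^(1/3) = 89440 km
d/d_R = (71700) / (89440) = 0.802
Since d/d_R < 1, the body is inside the Roche limit.

inside; d/d_R ≈ 0.802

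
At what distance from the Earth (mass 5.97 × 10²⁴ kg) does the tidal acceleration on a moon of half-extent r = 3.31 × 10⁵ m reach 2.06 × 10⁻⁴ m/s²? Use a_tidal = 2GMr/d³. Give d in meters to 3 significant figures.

1.09 × 10⁸ m

2GMr/d³ = a_tidal  ⇒  d = (2GMr / a_tidal)^(1/3)
d = (2 × 6.674×10⁻¹¹ × (5.97 × 10²⁴) × (3.31 × 10⁵) / (2.06 × 10⁻⁴))^(1/3)
  = 1.09 × 10⁸ m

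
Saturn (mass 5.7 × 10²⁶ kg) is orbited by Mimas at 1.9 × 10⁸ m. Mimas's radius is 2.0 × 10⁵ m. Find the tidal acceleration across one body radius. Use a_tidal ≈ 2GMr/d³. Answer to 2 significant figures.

2.2 × 10⁻³ m/s²

Differencing GM/(d−r)² and GM/d² to first order in r/d gives 2GMr/d³.
a_tidal = 2GMr/d³
        = 2 × (6.674 × 10⁻¹¹) × (5.7 × 10²⁶) × (2.0 × 10⁵) / (1.9 × 10⁸)³
        = 2.2 × 10⁻³ m/s²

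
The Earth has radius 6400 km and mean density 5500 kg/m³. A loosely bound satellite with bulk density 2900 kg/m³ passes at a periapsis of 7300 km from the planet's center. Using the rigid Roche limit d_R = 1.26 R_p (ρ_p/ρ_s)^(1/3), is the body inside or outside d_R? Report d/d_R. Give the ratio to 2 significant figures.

inside; d/d_R ≈ 0.73

d_R = 1.26 × (6400 km) × (5500/2900)^(1/3) = 9982 km
d/d_R = (7300) / (9982) = 0.73
Since d/d_R < 1, the body is inside the Roche limit.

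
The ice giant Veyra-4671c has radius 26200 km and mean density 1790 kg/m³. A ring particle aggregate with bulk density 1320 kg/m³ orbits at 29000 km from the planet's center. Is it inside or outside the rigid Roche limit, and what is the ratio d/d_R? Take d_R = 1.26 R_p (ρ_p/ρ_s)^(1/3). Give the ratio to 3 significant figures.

inside; d/d_R ≈ 0.794

d_R = 1.26 × (26200 km) × (1790/1320)^(1/3) = 36540 km
d/d_R = (29000) / (36540) = 0.794
Since d/d_R < 1, the body is inside the Roche limit.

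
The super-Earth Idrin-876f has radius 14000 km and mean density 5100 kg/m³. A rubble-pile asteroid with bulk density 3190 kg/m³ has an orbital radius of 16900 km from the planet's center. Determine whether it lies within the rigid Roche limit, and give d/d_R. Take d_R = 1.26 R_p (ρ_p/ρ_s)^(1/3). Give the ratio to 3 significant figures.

inside; d/d_R ≈ 0.819

d_R = 1.26 × (14000 km) × (5100/3190)^(1/3) = 20630 km
d/d_R = (16900) / (20630) = 0.819
Since d/d_R < 1, the body is inside the Roche limit.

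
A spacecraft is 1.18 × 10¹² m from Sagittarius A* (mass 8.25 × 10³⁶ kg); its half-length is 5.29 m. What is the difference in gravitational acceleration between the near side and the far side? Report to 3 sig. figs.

7.09 × 10⁻⁹ m/s²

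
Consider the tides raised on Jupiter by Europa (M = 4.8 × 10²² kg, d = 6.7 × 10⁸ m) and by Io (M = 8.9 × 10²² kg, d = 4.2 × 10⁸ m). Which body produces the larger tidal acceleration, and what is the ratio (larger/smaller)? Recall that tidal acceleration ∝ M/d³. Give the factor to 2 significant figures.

Io, by a factor of ≈ 7.5

The tide-raising term goes as M/d³ (the gradient of a 1/d² field).
Europa: (4.8 × 10²²) / (6.7 × 10⁸)³ = 1.596 × 10⁻⁴
Io: (8.9 × 10²²) / (4.2 × 10⁸)³ = 1.201 × 10⁻³
Ratio (larger/smaller) = 7.5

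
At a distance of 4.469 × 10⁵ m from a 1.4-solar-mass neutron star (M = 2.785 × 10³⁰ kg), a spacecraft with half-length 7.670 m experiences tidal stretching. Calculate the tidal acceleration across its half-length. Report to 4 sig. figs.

3.195 × 10⁴ m/s²

a_tidal = 2GMr/d³
        = 2 × (6.674 × 10⁻¹¹) × (2.785 × 10³⁰) × (7.670) / (4.469 × 10⁵)³
        = 3.195 × 10⁴ m/s²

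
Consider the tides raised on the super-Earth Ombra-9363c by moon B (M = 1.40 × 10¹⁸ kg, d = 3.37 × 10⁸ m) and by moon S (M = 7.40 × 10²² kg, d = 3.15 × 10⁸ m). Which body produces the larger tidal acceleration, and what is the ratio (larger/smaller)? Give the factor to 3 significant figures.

Tidal stretch scales as M/d³; compute that for each body.
Moon B: (1.40 × 10¹⁸) / (3.37 × 10⁸)³ = 3.658 × 10⁻⁸
Moon S: (7.40 × 10²²) / (3.15 × 10⁸)³ = 2.368 × 10⁻³
Ratio (larger/smaller) = 64700

Moon S, by a factor of ≈ 64700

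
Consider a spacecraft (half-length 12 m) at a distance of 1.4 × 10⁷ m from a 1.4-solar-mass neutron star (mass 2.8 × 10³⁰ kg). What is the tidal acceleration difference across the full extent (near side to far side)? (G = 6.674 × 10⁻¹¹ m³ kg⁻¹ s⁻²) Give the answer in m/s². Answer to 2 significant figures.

3.3 m/s²

Δg = 4GMr/d³
   = 4 × (6.674 × 10⁻¹¹) × (2.8 × 10³⁰) × (12) / (1.4 × 10⁷)³
   = 3.3 m/s²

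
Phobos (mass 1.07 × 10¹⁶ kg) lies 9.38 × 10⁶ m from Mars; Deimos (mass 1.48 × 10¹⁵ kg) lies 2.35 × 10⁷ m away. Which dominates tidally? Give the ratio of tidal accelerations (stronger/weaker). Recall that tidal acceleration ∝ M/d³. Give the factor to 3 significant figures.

Phobos, by a factor of ≈ 114

The tide-raising term goes as M/d³ (the gradient of a 1/d² field).
Phobos: (1.07 × 10¹⁶) / (9.38 × 10⁶)³ = 1.297 × 10⁻⁵
Deimos: (1.48 × 10¹⁵) / (2.35 × 10⁷)³ = 1.140 × 10⁻⁷
Ratio (larger/smaller) = 114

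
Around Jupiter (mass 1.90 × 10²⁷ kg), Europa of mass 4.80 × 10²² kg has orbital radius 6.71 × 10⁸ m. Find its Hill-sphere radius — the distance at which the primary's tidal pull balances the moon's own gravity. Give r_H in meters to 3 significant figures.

1.37 × 10⁷ m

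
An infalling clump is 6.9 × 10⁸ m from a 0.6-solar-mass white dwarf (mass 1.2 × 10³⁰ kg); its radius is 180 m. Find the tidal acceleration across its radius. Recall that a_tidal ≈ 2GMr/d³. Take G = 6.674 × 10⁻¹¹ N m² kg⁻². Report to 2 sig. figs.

8.8 × 10⁻⁵ m/s²

Δg = 2GMr/d³
   = 2 × (6.674 × 10⁻¹¹) × (1.2 × 10³⁰) × (180) / (6.9 × 10⁸)³
   = 8.8 × 10⁻⁵ m/s²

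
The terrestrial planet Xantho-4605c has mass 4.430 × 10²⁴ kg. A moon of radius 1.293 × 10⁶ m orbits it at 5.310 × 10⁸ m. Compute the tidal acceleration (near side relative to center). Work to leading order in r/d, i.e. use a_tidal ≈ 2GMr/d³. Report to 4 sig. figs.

The tidal stretch is the gradient of GM/d² times the body's extent r, hence the 1/d³ dependence.
Δg = 2GMr/d³
   = 2 × (6.674 × 10⁻¹¹) × (4.430 × 10²⁴) × (1.293 × 10⁶) / (5.310 × 10⁸)³
   = 5.107 × 10⁻⁶ m/s²

5.107 × 10⁻⁶ m/s²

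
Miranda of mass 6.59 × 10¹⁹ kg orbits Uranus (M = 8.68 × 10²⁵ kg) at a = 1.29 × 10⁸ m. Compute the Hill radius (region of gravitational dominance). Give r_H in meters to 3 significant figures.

r_H ≈ a (m/3M)^(1/3)
    = (1.29 × 10⁸) × (6.59 × 10¹⁹ / (3 × 8.68 × 10²⁵))^(1/3)
    = 8.16 × 10⁵ m

8.16 × 10⁵ m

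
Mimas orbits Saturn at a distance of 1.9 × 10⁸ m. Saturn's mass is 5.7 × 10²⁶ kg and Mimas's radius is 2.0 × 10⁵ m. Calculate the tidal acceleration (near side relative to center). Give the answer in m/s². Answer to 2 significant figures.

2.2 × 10⁻³ m/s²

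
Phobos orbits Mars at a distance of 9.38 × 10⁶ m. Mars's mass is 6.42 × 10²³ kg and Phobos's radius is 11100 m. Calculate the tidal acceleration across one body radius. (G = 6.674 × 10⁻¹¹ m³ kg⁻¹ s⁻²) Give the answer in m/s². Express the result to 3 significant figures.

Δg = 2GMr/d³
   = 2 × (6.674 × 10⁻¹¹) × (6.42 × 10²³) × (11100) / (9.38 × 10⁶)³
   = 1.15 × 10⁻³ m/s²

1.15 × 10⁻³ m/s²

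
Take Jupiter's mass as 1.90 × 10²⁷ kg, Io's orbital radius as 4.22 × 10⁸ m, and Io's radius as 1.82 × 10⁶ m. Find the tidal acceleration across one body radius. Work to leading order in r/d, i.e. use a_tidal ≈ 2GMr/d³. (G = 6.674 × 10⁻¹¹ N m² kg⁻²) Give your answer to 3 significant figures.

Δg = 2GMr/d³
   = 2 × (6.674 × 10⁻¹¹) × (1.90 × 10²⁷) × (1.82 × 10⁶) / (4.22 × 10⁸)³
   = 6.14 × 10⁻³ m/s²

6.14 × 10⁻³ m/s²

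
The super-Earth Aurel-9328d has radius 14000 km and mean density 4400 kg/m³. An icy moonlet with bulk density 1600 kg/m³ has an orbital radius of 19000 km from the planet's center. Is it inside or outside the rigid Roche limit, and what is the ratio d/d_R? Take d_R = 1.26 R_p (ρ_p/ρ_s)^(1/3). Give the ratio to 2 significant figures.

inside; d/d_R ≈ 0.77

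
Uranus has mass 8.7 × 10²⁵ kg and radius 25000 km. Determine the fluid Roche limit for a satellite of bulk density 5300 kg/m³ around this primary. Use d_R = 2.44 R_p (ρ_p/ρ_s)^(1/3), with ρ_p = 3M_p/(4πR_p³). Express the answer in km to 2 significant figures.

38000 km

ρ_p = 3M_p/(4πR_p³) = 3 × (8.7 × 10²⁵) / (4π × (2.5 × 10⁷ m)³) = 1300 kg/m³
d_R = 2.44 × 25000 km × (1300/5300)^(1/3)
    = 38000 km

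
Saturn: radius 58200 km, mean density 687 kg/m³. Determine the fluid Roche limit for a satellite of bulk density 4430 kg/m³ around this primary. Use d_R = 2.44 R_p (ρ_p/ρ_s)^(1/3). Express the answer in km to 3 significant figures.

76300 km

d_R = 2.44 × 58200 km × (687/4430)^(1/3)
    = 76300 km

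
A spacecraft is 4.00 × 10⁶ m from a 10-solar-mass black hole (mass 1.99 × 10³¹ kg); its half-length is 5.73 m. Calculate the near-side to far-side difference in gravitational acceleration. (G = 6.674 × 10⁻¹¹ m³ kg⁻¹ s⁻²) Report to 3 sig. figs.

Differencing GM/(d−r)² and GM/(d+r)² to first order in r/d gives 4GMr/d³.
Δa = 4GMr/d³
   = 4 × (6.674 × 10⁻¹¹) × (1.99 × 10³¹) × (5.73) / (4.00 × 10⁶)³
   = 4.76 × 10² m/s²

4.76 × 10² m/s²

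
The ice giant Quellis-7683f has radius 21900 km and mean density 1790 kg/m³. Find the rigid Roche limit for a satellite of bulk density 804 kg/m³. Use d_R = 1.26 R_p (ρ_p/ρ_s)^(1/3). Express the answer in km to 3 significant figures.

d_R = 1.26 × 21900 km × (1790/804)^(1/3)
    = 36000 km

36000 km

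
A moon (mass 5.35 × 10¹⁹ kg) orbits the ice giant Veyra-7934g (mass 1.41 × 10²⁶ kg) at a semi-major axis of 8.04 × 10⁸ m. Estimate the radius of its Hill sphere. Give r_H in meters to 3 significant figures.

4.04 × 10⁶ m

r_H ≈ a (m/3M)^(1/3)
    = (8.04 × 10⁸) × (5.35 × 10¹⁹ / (3 × 1.41 × 10²⁶))^(1/3)
    = 4.04 × 10⁶ m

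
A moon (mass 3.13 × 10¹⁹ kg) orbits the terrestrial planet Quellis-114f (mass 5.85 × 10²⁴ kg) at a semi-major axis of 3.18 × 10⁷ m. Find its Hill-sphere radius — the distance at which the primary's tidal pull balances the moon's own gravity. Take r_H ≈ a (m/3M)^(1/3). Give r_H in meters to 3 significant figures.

3.86 × 10⁵ m

r_H ≈ a (m/3M)^(1/3)
    = (3.18 × 10⁷) × (3.13 × 10¹⁹ / (3 × 5.85 × 10²⁴))^(1/3)
    = 3.86 × 10⁵ m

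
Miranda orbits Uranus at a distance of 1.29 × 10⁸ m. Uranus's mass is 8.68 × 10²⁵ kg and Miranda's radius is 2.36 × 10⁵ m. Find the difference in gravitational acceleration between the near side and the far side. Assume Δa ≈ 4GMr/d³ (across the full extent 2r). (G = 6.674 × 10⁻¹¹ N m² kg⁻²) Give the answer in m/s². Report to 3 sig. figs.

2.55 × 10⁻³ m/s²

Differencing GM/(d−r)² and GM/(d+r)² to first order in r/d gives 4GMr/d³.
Δa = 4GMr/d³
   = 4 × (6.674 × 10⁻¹¹) × (8.68 × 10²⁵) × (2.36 × 10⁵) / (1.29 × 10⁸)³
   = 2.55 × 10⁻³ m/s²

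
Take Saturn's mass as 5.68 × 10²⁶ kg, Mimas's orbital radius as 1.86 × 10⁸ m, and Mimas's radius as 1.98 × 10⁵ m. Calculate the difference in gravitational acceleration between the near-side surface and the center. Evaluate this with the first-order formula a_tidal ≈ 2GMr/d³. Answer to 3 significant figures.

Differencing GM/(d−r)² and GM/d² to first order in r/d gives 2GMr/d³.
a_tidal = 2GMr/d³
        = 2 × (6.674 × 10⁻¹¹) × (5.68 × 10²⁶) × (1.98 × 10⁵) / (1.86 × 10⁸)³
        = 2.33 × 10⁻³ m/s²

2.33 × 10⁻³ m/s²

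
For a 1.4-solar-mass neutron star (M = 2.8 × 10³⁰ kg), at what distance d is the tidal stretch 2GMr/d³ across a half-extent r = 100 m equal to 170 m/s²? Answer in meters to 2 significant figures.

6.0 × 10⁶ m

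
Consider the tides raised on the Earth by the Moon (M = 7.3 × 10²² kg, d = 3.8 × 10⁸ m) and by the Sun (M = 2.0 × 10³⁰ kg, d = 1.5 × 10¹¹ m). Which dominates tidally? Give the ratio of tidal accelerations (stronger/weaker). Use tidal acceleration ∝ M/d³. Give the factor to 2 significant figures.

The tide-raising term goes as M/d³ (the gradient of a 1/d² field).
The Moon: (7.3 × 10²²) / (3.8 × 10⁸)³ = 1.330 × 10⁻³
The Sun: (2.0 × 10³⁰) / (1.5 × 10¹¹)³ = 5.926 × 10⁻⁴
Ratio (larger/smaller) = 2.2

The Moon, by a factor of ≈ 2.2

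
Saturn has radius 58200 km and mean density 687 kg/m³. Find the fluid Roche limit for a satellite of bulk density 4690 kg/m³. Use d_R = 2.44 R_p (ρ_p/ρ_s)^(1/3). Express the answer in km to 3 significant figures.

74900 km

d_R = 2.44 × 58200 km × (687/4690)^(1/3)
    = 74900 km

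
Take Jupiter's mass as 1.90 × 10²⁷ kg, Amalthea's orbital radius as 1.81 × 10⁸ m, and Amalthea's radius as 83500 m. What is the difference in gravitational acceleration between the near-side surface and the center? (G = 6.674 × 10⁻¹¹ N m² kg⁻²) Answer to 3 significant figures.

3.57 × 10⁻³ m/s²

Δa = 2GMr/d³
   = 2 × (6.674 × 10⁻¹¹) × (1.90 × 10²⁷) × (83500) / (1.81 × 10⁸)³
   = 3.57 × 10⁻³ m/s²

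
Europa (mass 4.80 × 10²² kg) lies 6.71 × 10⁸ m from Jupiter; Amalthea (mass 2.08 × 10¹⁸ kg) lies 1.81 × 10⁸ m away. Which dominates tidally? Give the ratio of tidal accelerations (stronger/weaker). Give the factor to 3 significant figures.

Compare M/d³ for the two perturbers:
Europa: (4.80 × 10²²) / (6.71 × 10⁸)³ = 1.589 × 10⁻⁴
Amalthea: (2.08 × 10¹⁸) / (1.81 × 10⁸)³ = 3.508 × 10⁻⁷
Ratio (larger/smaller) = 453

Europa, by a factor of ≈ 453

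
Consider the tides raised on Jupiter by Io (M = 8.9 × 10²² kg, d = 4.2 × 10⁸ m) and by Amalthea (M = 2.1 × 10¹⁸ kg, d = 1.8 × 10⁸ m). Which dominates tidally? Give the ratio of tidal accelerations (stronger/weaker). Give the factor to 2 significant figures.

Tidal stretch scales as M/d³; compute that for each body.
Io: (8.9 × 10²²) / (4.2 × 10⁸)³ = 1.201 × 10⁻³
Amalthea: (2.1 × 10¹⁸) / (1.8 × 10⁸)³ = 3.601 × 10⁻⁷
Ratio (larger/smaller) = 3300

Io, by a factor of ≈ 3300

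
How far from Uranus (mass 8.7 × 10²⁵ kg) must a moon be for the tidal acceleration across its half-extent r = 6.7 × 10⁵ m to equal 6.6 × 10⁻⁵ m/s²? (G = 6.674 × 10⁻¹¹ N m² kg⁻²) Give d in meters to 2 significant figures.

4.9 × 10⁸ m

2GMr/d³ = a_tidal  ⇒  d = (2GMr / a_tidal)^(1/3)
d = (2 × 6.674×10⁻¹¹ × (8.7 × 10²⁵) × (6.7 × 10⁵) / (6.6 × 10⁻⁵))^(1/3)
  = 4.9 × 10⁸ m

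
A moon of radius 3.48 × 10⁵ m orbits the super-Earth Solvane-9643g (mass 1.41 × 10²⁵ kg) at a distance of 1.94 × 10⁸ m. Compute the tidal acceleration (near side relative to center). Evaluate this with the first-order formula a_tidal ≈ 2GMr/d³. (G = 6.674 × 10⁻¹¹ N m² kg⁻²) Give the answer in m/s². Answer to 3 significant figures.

Differencing GM/(d−r)² and GM/d² to first order in r/d gives 2GMr/d³.
Δg = 2GMr/d³
   = 2 × (6.674 × 10⁻¹¹) × (1.41 × 10²⁵) × (3.48 × 10⁵) / (1.94 × 10⁸)³
   = 8.97 × 10⁻⁵ m/s²

8.97 × 10⁻⁵ m/s²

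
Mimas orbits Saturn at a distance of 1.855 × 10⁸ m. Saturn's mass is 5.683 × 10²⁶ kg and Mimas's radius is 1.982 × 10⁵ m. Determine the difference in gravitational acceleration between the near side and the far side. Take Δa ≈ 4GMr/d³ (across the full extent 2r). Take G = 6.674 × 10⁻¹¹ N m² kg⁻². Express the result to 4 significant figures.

a_tidal = 4GMr/d³
        = 4 × (6.674 × 10⁻¹¹) × (5.683 × 10²⁶) × (1.982 × 10⁵) / (1.855 × 10⁸)³
        = 4.711 × 10⁻³ m/s²

4.711 × 10⁻³ m/s²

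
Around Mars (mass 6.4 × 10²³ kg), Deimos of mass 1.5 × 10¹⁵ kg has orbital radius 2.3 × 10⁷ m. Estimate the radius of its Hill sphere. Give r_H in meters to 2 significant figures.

r_H ≈ a (m/3M)^(1/3)
    = (2.3 × 10⁷) × (1.5 × 10¹⁵ / (3 × 6.4 × 10²³))^(1/3)
    = 2.1 × 10⁴ m

2.1 × 10⁴ m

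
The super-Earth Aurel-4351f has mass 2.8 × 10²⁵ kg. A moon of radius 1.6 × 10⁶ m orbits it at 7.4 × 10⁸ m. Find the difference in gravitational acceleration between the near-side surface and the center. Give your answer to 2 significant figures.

a_tidal = 2GMr/d³
        = 2 × (6.674 × 10⁻¹¹) × (2.8 × 10²⁵) × (1.6 × 10⁶) / (7.4 × 10⁸)³
        = 1.5 × 10⁻⁵ m/s²

1.5 × 10⁻⁵ m/s²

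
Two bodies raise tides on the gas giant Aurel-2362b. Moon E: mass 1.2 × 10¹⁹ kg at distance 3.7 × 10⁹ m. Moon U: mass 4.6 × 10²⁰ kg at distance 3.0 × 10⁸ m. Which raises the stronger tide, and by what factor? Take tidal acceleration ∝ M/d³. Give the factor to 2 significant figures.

The tide-raising term goes as M/d³ (the gradient of a 1/d² field).
Moon E: (1.2 × 10¹⁹) / (3.7 × 10⁹)³ = 2.369 × 10⁻¹⁰
Moon U: (4.6 × 10²⁰) / (3.0 × 10⁸)³ = 1.704 × 10⁻⁵
Ratio (larger/smaller) = 72000

Moon U, by a factor of ≈ 72000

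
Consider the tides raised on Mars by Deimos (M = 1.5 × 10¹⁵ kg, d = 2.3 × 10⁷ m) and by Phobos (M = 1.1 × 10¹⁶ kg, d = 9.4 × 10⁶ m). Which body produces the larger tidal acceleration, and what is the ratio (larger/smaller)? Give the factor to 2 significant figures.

Phobos, by a factor of ≈ 110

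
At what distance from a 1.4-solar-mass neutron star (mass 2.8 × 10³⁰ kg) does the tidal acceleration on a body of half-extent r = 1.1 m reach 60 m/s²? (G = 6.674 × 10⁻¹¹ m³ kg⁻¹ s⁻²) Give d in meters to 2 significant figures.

2GMr/d³ = a_tidal  ⇒  d = (2GMr / a_tidal)^(1/3)
d = (2 × 6.674×10⁻¹¹ × (2.8 × 10³⁰) × (1.1) / (60))^(1/3)
  = 1.9 × 10⁶ m

1.9 × 10⁶ m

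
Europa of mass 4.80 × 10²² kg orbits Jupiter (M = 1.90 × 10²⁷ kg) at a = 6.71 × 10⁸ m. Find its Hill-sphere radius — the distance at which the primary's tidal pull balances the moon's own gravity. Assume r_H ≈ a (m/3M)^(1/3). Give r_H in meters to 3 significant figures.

1.37 × 10⁷ m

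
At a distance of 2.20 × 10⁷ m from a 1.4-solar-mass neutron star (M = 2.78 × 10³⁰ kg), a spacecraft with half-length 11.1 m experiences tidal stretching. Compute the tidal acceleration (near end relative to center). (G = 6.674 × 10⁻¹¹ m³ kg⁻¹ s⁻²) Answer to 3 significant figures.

3.87 × 10⁻¹ m/s²

The tidal stretch is the gradient of GM/d² times the body's extent r, hence the 1/d³ dependence.
Δg = 2GMr/d³
   = 2 × (6.674 × 10⁻¹¹) × (2.78 × 10³⁰) × (11.1) / (2.20 × 10⁷)³
   = 3.87 × 10⁻¹ m/s²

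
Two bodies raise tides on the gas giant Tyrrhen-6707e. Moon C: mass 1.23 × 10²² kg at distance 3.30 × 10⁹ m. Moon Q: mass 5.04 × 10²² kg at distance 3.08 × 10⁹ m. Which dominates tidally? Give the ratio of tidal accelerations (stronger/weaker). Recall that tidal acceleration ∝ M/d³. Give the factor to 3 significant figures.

The tide-raising term goes as M/d³ (the gradient of a 1/d² field).
Moon C: (1.23 × 10²²) / (3.30 × 10⁹)³ = 3.423 × 10⁻⁷
Moon Q: (5.04 × 10²²) / (3.08 × 10⁹)³ = 1.725 × 10⁻⁶
Ratio (larger/smaller) = 5.04

Moon Q, by a factor of ≈ 5.04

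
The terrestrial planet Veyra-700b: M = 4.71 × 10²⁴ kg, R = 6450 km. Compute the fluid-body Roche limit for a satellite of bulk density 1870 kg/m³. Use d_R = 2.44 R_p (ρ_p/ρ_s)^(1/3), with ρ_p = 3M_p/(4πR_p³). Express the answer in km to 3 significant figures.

20600 km

ρ_p = 3M_p/(4πR_p³) = 3 × (4.71 × 10²⁴) / (4π × (6.45 × 10⁶ m)³) = 4190 kg/m³
d_R = 2.44 × 6450 km × (4190/1870)^(1/3)
    = 20600 km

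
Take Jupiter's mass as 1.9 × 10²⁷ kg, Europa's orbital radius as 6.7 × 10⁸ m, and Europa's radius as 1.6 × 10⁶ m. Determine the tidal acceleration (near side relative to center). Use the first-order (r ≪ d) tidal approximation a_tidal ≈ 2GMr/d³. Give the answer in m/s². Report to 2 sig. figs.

1.3 × 10⁻³ m/s²

The tidal stretch is the gradient of GM/d² times the body's extent r, hence the 1/d³ dependence.
Δa = 2GMr/d³
   = 2 × (6.674 × 10⁻¹¹) × (1.9 × 10²⁷) × (1.6 × 10⁶) / (6.7 × 10⁸)³
   = 1.3 × 10⁻³ m/s²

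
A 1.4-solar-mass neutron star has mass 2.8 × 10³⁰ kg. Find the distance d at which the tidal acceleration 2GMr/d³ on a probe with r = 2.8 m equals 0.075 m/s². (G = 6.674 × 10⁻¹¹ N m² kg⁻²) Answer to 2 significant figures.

2GMr/d³ = a_tidal  ⇒  d = (2GMr / a_tidal)^(1/3)
d = (2 × 6.674×10⁻¹¹ × (2.8 × 10³⁰) × (2.8) / (0.075))^(1/3)
  = 2.4 × 10⁷ m

2.4 × 10⁷ m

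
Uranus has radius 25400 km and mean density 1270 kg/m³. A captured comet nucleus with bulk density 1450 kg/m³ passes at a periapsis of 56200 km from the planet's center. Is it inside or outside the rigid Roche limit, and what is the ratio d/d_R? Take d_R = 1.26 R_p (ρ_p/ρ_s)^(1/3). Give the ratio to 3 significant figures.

d_R = 1.26 × (25400 km) × (1270/1450)^(1/3) = 30620 km
d/d_R = (56200) / (30620) = 1.84
Since d/d_R > 1, the body is outside the Roche limit.

outside; d/d_R ≈ 1.84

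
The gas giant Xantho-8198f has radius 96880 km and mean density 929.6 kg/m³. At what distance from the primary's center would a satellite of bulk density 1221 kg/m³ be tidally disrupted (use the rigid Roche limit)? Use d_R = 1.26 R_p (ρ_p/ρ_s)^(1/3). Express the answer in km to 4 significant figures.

d_R = 1.26 × 96880 km × (929.6/1221)^(1/3)
    = 1.115 × 10⁵ km

1.115 × 10⁵ km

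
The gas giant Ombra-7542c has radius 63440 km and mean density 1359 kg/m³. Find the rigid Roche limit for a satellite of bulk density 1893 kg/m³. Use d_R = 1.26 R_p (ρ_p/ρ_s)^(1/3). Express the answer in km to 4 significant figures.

71570 km

d_R = 1.26 × 63440 km × (1359/1893)^(1/3)
    = 71570 km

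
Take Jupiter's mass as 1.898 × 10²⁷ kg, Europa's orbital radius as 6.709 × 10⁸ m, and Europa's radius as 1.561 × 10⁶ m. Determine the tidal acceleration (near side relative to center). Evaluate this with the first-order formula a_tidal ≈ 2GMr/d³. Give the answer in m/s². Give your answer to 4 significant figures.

1.310 × 10⁻³ m/s²

Δg = 2GMr/d³
   = 2 × (6.674 × 10⁻¹¹) × (1.898 × 10²⁷) × (1.561 × 10⁶) / (6.709 × 10⁸)³
   = 1.310 × 10⁻³ m/s²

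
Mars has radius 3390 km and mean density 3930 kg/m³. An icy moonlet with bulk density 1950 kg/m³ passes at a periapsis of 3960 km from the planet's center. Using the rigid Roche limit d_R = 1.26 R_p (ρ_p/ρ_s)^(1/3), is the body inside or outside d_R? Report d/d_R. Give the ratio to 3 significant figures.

d_R = 1.26 × (3390 km) × (3930/1950)^(1/3) = 5395 km
d/d_R = (3960) / (5395) = 0.734
Since d/d_R < 1, the body is inside the Roche limit.

inside; d/d_R ≈ 0.734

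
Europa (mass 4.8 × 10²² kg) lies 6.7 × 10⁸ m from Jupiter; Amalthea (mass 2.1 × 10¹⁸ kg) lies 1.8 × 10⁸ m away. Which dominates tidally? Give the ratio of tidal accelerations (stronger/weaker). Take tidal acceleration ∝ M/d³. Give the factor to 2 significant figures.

Europa, by a factor of ≈ 440

The tide-raising term goes as M/d³ (the gradient of a 1/d² field).
Europa: (4.8 × 10²²) / (6.7 × 10⁸)³ = 1.596 × 10⁻⁴
Amalthea: (2.1 × 10¹⁸) / (1.8 × 10⁸)³ = 3.601 × 10⁻⁷
Ratio (larger/smaller) = 440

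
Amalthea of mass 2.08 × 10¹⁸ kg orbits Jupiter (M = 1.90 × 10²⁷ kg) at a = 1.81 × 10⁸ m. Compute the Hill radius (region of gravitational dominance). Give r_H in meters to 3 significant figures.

r_H ≈ a (m/3M)^(1/3)
    = (1.81 × 10⁸) × (2.08 × 10¹⁸ / (3 × 1.90 × 10²⁷))^(1/3)
    = 1.29 × 10⁵ m

1.29 × 10⁵ m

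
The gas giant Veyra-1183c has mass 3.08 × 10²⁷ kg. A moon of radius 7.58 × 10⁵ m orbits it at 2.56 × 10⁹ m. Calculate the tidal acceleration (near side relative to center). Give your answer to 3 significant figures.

1.86 × 10⁻⁵ m/s²

Δg = 2GMr/d³
   = 2 × (6.674 × 10⁻¹¹) × (3.08 × 10²⁷) × (7.58 × 10⁵) / (2.56 × 10⁹)³
   = 1.86 × 10⁻⁵ m/s²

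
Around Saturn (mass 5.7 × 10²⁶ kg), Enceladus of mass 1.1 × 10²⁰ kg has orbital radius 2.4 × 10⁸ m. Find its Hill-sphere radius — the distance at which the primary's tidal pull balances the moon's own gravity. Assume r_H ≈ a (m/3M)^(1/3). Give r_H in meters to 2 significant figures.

r_H ≈ a (m/3M)^(1/3)
    = (2.4 × 10⁸) × (1.1 × 10²⁰ / (3 × 5.7 × 10²⁶))^(1/3)
    = 9.6 × 10⁵ m

9.6 × 10⁵ m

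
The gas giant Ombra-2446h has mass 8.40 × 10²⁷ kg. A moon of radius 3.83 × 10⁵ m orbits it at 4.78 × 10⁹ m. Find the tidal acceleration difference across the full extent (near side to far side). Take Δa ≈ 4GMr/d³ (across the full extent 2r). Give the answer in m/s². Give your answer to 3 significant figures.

7.86 × 10⁻⁶ m/s²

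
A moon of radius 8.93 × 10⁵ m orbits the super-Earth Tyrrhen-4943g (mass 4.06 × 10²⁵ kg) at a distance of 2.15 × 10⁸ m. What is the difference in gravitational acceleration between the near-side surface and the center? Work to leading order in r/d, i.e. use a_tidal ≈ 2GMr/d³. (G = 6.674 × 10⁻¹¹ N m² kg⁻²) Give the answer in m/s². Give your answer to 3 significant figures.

4.87 × 10⁻⁴ m/s²

The tidal stretch is the gradient of GM/d² times the body's extent r, hence the 1/d³ dependence.
Δg = 2GMr/d³
   = 2 × (6.674 × 10⁻¹¹) × (4.06 × 10²⁵) × (8.93 × 10⁵) / (2.15 × 10⁸)³
   = 4.87 × 10⁻⁴ m/s²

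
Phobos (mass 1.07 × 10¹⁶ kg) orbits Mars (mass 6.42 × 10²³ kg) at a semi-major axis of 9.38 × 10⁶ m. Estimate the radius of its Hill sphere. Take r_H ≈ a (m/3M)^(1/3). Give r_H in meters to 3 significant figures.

r_H ≈ a (m/3M)^(1/3)
    = (9.38 × 10⁶) × (1.07 × 10¹⁶ / (3 × 6.42 × 10²³))^(1/3)
    = 1.66 × 10⁴ m

1.66 × 10⁴ m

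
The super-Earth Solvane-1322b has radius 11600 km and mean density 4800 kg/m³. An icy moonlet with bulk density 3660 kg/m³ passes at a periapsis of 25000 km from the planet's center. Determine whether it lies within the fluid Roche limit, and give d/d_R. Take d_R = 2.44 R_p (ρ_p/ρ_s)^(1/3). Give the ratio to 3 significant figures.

inside; d/d_R ≈ 0.807

d_R = 2.44 × (11600 km) × (4800/3660)^(1/3) = 30980 km
d/d_R = (25000) / (30980) = 0.807
Since d/d_R < 1, the body is inside the Roche limit.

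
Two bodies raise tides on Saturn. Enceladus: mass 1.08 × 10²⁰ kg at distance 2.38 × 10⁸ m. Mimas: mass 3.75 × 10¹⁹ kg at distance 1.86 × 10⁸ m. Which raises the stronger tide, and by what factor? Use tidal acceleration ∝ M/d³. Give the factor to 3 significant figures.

The tide-raising term goes as M/d³ (the gradient of a 1/d² field).
Enceladus: (1.08 × 10²⁰) / (2.38 × 10⁸)³ = 8.011 × 10⁻⁶
Mimas: (3.75 × 10¹⁹) / (1.86 × 10⁸)³ = 5.828 × 10⁻⁶
Ratio (larger/smaller) = 1.37

Enceladus, by a factor of ≈ 1.37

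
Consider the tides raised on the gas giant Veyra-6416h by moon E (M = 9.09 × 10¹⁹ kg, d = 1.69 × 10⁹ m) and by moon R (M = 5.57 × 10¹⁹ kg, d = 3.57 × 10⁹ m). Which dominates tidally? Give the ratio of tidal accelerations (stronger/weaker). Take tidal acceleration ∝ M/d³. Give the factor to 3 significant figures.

Compare M/d³ for the two perturbers:
Moon E: (9.09 × 10¹⁹) / (1.69 × 10⁹)³ = 1.883 × 10⁻⁸
Moon R: (5.57 × 10¹⁹) / (3.57 × 10⁹)³ = 1.224 × 10⁻⁹
Ratio (larger/smaller) = 15.4

Moon E, by a factor of ≈ 15.4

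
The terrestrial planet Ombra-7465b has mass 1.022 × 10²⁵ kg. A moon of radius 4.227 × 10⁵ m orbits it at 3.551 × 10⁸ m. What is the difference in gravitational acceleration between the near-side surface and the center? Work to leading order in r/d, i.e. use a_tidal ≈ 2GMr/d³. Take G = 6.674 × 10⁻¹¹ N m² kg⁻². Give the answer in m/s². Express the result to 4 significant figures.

1.288 × 10⁻⁵ m/s²

The tidal stretch is the gradient of GM/d² times the body's extent r, hence the 1/d³ dependence.
Δg = 2GMr/d³
   = 2 × (6.674 × 10⁻¹¹) × (1.022 × 10²⁵) × (4.227 × 10⁵) / (3.551 × 10⁸)³
   = 1.288 × 10⁻⁵ m/s²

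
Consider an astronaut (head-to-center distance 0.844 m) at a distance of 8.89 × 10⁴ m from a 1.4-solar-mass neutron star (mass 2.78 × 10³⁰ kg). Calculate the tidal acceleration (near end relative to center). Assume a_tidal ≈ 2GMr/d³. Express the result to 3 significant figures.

The tidal stretch is the gradient of GM/d² times the body's extent r, hence the 1/d³ dependence.
a_tidal = 2GMr/d³
        = 2 × (6.674 × 10⁻¹¹) × (2.78 × 10³⁰) × (0.844) / (8.89 × 10⁴)³
        = 4.46 × 10⁵ m/s²

4.46 × 10⁵ m/s²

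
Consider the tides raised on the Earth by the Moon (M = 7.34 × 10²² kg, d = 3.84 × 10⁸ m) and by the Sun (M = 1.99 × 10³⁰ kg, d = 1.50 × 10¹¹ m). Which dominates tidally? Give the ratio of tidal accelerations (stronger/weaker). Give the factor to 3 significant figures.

The Moon, by a factor of ≈ 2.20

Tidal stretch scales as M/d³; compute that for each body.
The Moon: (7.34 × 10²²) / (3.84 × 10⁸)³ = 1.296 × 10⁻³
The Sun: (1.99 × 10³⁰) / (1.50 × 10¹¹)³ = 5.896 × 10⁻⁴
Ratio (larger/smaller) = 2.20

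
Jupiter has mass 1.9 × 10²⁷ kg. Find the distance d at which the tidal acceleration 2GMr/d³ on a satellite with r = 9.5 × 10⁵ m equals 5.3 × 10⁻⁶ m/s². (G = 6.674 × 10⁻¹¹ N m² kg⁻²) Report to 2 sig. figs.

3.6 × 10⁹ m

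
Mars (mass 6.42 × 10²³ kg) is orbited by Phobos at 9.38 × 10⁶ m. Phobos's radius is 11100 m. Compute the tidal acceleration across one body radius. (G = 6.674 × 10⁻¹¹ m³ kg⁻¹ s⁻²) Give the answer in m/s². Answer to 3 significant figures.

Δg = 2GMr/d³
   = 2 × (6.674 × 10⁻¹¹) × (6.42 × 10²³) × (11100) / (9.38 × 10⁶)³
   = 1.15 × 10⁻³ m/s²

1.15 × 10⁻³ m/s²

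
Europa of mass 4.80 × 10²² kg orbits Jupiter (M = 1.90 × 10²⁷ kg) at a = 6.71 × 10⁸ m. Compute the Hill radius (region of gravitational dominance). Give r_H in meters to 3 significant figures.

1.37 × 10⁷ m

r_H ≈ a (m/3M)^(1/3)
    = (6.71 × 10⁸) × (4.80 × 10²² / (3 × 1.90 × 10²⁷))^(1/3)
    = 1.37 × 10⁷ m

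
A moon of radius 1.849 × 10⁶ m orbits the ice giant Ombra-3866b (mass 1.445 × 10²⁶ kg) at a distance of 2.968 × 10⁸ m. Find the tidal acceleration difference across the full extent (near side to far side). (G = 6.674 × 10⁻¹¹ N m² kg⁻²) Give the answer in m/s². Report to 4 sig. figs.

The field gradient is 2GM/d³; across the full diameter 2r the difference is 4GMr/d³.
a_tidal = 4GMr/d³
        = 4 × (6.674 × 10⁻¹¹) × (1.445 × 10²⁶) × (1.849 × 10⁶) / (2.968 × 10⁸)³
        = 2.728 × 10⁻³ m/s²

2.728 × 10⁻³ m/s²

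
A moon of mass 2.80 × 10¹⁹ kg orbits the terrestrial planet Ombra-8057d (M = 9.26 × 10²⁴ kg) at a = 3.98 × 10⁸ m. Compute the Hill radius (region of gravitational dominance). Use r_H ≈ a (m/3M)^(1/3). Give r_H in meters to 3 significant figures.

r_H ≈ a (m/3M)^(1/3)
    = (3.98 × 10⁸) × (2.80 × 10¹⁹ / (3 × 9.26 × 10²⁴))^(1/3)
    = 3.99 × 10⁶ m

3.99 × 10⁶ m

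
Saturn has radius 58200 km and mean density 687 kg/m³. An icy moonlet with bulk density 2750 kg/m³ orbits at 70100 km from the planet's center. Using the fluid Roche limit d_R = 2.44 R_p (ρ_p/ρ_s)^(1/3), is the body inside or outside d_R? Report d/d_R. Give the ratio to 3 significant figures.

d_R = 2.44 × (58200 km) × (687/2750)^(1/3) = 89440 km
d/d_R = (70100) / (89440) = 0.784
Since d/d_R < 1, the body is inside the Roche limit.

inside; d/d_R ≈ 0.784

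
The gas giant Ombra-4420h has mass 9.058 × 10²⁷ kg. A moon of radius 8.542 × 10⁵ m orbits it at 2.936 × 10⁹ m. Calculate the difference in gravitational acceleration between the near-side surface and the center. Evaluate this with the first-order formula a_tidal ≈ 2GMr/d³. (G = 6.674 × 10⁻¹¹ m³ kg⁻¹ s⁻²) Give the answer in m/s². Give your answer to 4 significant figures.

The tidal stretch is the gradient of GM/d² times the body's extent r, hence the 1/d³ dependence.
Δa = 2GMr/d³
   = 2 × (6.674 × 10⁻¹¹) × (9.058 × 10²⁷) × (8.542 × 10⁵) / (2.936 × 10⁹)³
   = 4.081 × 10⁻⁵ m/s²

4.081 × 10⁻⁵ m/s²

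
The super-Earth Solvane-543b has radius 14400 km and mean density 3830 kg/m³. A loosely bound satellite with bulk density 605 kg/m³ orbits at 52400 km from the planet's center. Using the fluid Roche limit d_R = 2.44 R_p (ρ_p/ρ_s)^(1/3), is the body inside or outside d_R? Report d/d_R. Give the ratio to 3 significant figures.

inside; d/d_R ≈ 0.806

d_R = 2.44 × (14400 km) × (3830/605)^(1/3) = 65000 km
d/d_R = (52400) / (65000) = 0.806
Since d/d_R < 1, the body is inside the Roche limit.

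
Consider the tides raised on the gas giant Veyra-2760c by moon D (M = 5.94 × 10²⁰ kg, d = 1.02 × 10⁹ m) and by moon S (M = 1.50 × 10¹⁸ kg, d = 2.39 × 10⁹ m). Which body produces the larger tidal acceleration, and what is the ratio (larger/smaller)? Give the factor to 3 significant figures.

Moon D, by a factor of ≈ 5090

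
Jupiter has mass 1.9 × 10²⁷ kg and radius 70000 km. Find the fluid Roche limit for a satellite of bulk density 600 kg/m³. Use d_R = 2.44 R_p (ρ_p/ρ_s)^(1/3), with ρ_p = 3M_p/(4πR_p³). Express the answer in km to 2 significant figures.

2.2 × 10⁵ km

ρ_p = 3M_p/(4πR_p³) = 3 × (1.9 × 10²⁷) / (4π × (7.0 × 10⁷ m)³) = 1300 kg/m³
d_R = 2.44 × 70000 km × (1300/600)^(1/3)
    = 2.2 × 10⁵ km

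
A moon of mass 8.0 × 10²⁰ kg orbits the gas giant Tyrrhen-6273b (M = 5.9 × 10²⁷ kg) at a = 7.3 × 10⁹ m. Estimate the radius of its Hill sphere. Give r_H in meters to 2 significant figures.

2.6 × 10⁷ m

r_H ≈ a (m/3M)^(1/3)
    = (7.3 × 10⁹) × (8.0 × 10²⁰ / (3 × 5.9 × 10²⁷))^(1/3)
    = 2.6 × 10⁷ m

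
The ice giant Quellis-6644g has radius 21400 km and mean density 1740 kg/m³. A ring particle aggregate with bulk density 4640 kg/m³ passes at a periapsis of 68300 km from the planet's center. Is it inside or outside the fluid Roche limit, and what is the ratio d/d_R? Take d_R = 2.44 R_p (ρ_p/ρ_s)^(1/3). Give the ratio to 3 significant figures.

outside; d/d_R ≈ 1.81

d_R = 2.44 × (21400 km) × (1740/4640)^(1/3) = 37650 km
d/d_R = (68300) / (37650) = 1.81
Since d/d_R > 1, the body is outside the Roche limit.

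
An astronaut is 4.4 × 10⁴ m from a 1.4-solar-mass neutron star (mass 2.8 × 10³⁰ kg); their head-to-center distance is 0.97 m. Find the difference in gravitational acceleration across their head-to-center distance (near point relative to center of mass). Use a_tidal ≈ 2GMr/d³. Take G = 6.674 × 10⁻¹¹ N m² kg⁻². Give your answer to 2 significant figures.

4.3 × 10⁶ m/s²

The tidal stretch is the gradient of GM/d² times the body's extent r, hence the 1/d³ dependence.
a_tidal = 2GMr/d³
        = 2 × (6.674 × 10⁻¹¹) × (2.8 × 10³⁰) × (0.97) / (4.4 × 10⁴)³
        = 4.3 × 10⁶ m/s²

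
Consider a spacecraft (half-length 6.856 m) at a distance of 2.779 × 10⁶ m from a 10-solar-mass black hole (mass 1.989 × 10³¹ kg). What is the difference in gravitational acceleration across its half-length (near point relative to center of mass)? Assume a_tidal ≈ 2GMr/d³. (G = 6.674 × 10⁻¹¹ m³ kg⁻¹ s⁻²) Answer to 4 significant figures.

8.481 × 10² m/s²

Since r ≪ d, expand the inverse-square field across one radius to get the leading 2GMr/d³ term.
Δg = 2GMr/d³
   = 2 × (6.674 × 10⁻¹¹) × (1.989 × 10³¹) × (6.856) / (2.779 × 10⁶)³
   = 8.481 × 10² m/s²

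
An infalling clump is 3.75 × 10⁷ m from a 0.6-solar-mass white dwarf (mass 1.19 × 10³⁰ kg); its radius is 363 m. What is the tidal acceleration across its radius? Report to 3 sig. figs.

1.09 m/s²

Differencing GM/(d−r)² and GM/d² to first order in r/d gives 2GMr/d³.
Δa = 2GMr/d³
   = 2 × (6.674 × 10⁻¹¹) × (1.19 × 10³⁰) × (363) / (3.75 × 10⁷)³
   = 1.09 m/s²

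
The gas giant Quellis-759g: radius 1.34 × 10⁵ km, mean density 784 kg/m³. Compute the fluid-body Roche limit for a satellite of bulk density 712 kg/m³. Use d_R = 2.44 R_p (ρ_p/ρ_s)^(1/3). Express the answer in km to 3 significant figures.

d_R = 2.44 × 1.34 × 10⁵ km × (784/712)^(1/3)
    = 3.38 × 10⁵ km

3.38 × 10⁵ km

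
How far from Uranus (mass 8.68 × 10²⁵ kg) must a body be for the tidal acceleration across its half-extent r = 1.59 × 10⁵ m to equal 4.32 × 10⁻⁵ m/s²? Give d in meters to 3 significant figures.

3.49 × 10⁸ m

2GMr/d³ = a_tidal  ⇒  d = (2GMr / a_tidal)^(1/3)
d = (2 × 6.674×10⁻¹¹ × (8.68 × 10²⁵) × (1.59 × 10⁵) / (4.32 × 10⁻⁵))^(1/3)
  = 3.49 × 10⁸ m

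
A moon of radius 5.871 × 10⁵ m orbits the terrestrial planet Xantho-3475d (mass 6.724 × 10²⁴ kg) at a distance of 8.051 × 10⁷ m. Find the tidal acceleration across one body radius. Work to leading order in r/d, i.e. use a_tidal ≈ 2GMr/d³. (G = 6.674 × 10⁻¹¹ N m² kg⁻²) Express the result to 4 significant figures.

1.010 × 10⁻³ m/s²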